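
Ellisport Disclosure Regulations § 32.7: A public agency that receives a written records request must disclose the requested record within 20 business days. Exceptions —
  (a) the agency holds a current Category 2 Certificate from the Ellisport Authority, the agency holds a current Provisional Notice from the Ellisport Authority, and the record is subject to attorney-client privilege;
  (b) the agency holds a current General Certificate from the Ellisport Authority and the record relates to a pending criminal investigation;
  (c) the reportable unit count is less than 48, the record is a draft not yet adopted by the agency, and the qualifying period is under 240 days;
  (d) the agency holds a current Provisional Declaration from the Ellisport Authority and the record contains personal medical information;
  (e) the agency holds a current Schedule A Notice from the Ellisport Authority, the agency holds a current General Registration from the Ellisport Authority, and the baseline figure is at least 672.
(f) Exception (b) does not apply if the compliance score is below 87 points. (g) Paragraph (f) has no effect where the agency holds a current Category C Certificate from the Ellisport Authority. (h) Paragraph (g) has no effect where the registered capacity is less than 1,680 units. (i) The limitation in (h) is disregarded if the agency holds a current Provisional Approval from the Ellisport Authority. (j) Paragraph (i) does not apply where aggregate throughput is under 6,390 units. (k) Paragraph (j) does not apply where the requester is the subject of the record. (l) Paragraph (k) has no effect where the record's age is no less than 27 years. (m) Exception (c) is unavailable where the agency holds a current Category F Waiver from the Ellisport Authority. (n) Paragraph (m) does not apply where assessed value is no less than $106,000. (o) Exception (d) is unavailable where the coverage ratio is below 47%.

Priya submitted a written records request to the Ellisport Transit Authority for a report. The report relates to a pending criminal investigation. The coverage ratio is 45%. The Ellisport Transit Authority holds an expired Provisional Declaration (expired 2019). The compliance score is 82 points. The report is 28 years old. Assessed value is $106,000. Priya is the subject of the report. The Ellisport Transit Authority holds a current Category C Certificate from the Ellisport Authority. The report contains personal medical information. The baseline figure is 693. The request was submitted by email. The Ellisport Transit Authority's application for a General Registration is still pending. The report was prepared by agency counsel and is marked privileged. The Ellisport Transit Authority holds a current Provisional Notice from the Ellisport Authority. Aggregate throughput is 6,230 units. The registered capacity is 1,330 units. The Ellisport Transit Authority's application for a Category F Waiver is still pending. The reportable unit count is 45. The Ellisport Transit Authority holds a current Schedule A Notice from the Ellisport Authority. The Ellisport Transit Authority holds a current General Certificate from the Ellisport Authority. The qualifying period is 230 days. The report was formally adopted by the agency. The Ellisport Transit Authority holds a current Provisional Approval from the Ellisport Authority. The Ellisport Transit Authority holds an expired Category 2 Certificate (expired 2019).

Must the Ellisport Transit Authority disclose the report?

Yes — the Ellisport Transit Authority must disclose the report.

Exception (a) does not apply: the Category 2 Certificate is not current.
Exception (b)'s conditions are all satisfied: a current General Certificate is held; the report relates to a pending investigation. But: (f) operates against (b): the compliance score is 82 points, below the 87 points limit. (g) would limit (f) — a current Category C Certificate is held — but (h) sets (g) aside: (h) is engaged — the registered capacity is 1,330 units, less than the 1,680 units limit. (i) operates (a current Provisional Approval is held), but yields to (j): (j) operates — aggregate throughput is 6,230 units, under the 6,390 units limit. (k) is engaged (Priya is the subject of the report), but is set aside by (l): (l) is engaged — the record's age is 28 years, meeting the 27 years threshold. So (b) is unavailable.
Exception (c) fails — the report has been formally adopted.
Exception (d) does not apply: the Provisional Declaration is not current.
Exception (e) requires that the agency holds a current General Registration from the Ellisport Authority; but no current General Registration is held, so (e) is unavailable.
None of the exceptions is available; § 32.7 applies in full.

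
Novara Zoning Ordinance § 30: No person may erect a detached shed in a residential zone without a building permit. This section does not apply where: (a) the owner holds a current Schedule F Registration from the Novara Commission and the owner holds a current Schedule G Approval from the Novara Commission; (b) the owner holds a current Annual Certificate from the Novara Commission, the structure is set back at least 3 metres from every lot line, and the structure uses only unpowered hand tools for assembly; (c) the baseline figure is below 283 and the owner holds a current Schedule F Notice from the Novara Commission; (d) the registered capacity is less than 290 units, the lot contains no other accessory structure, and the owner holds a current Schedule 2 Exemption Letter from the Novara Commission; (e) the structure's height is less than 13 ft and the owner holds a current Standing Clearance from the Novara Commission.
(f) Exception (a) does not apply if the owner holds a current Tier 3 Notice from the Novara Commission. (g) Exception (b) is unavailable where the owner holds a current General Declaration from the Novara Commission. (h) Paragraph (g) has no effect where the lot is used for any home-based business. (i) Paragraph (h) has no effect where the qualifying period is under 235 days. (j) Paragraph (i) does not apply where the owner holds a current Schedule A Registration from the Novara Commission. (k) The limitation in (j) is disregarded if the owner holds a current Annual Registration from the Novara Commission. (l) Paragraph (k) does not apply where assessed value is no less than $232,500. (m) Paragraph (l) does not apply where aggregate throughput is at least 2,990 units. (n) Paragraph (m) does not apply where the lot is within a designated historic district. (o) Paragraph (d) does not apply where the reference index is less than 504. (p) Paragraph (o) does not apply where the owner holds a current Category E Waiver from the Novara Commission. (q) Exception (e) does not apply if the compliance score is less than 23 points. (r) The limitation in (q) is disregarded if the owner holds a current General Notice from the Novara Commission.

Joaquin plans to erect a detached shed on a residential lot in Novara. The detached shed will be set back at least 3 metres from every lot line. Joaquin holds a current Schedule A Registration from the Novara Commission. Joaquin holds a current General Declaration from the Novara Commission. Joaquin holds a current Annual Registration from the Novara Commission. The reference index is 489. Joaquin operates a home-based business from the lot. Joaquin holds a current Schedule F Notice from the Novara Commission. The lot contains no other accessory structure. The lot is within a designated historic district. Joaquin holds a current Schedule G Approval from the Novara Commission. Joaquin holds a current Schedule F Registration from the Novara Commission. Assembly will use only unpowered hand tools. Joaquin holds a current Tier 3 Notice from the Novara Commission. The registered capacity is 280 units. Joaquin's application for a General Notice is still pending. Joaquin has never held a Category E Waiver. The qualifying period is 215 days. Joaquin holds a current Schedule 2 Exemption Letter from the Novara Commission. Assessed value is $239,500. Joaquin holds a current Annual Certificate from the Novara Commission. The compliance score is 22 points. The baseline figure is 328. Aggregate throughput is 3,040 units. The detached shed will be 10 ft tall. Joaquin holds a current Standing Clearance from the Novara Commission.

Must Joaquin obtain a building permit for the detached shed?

No — exception (b) applies; Joaquin does not need a building permit.

Exception (a) is satisfied on its face — a current Schedule F Registration is held; a current Schedule G Approval is held. But applying paragraph (f): (f) operates against (a): a current Tier 3 Notice is held. So (a) is unavailable.
Exception (b) is satisfied on its face — a current Annual Certificate is held; the setback is at least 3 m on every side; assembly uses only hand tools. Considering the limiting provisions: (g) would limit (b) — a current General Declaration is held — but (h) sets (g) aside: (h) operates against (g): a home-based business operates on the lot. (i) would limit (h) — the qualifying period is 215 days, under the 235 days limit — but (j) sets (i) aside: (j) operates — a current Schedule A Registration is held. (k) would limit (j) — a current Annual Registration is held — but (l) sets (k) aside: (l) operates against (k): assessed value is $239,500, meeting the $232,500 threshold. (m) would limit (l) — aggregate throughput is 3,040 units, meeting the 2,990 units threshold — but (n) sets (m) aside: (n) operates against (m): the lot is in a historic district. (b) remains available.
Exception (c) requires that the baseline figure is below 283; but the baseline figure is 328, not below 283, so (c) is unavailable.
Exception (d) is satisfied on its face — the registered capacity is 280 units, less than the 290 units limit; the lot has no other accessory structure; a current Schedule 2 Exemption Letter is held. But: (o) operates against (d): the reference index is 489, less than the 504 limit. (p) is not triggered (no current Category E Waiver is held), so (o) stands. Exception (d) does not apply.
Exception (e): the structure's height is 10 ft, less than the 13 ft limit; a current Standing Clearance is held — every condition holds. However, paragraphs (q)–(r) must be considered: (q) operates against (e): the compliance score is 22 points, less than the 23 points limit. (r), which would lift (q), is not triggered — there is no General Notice in force. Exception (e) does not apply.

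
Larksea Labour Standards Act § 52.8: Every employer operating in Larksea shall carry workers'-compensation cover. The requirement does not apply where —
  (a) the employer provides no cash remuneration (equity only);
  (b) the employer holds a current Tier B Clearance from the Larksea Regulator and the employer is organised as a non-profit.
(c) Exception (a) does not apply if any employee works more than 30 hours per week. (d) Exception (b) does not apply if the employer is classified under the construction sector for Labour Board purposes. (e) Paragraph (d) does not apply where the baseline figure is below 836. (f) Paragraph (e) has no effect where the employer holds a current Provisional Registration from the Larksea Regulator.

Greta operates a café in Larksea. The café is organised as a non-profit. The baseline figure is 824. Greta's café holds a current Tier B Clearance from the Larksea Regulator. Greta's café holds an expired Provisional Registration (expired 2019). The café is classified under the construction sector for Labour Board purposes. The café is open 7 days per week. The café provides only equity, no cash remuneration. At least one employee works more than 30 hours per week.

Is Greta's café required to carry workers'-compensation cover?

No — exception (b) applies; Greta's café is not required to carry workers'-compensation cover.

Exception (a): remuneration is equity-only — every condition holds. But applying paragraph (c): (c) operates against (a): at least one employee exceeds 30 hours/week. (a) is therefore removed.
Exception (b)'s conditions are all satisfied: a current Tier B Clearance is held; the employer is a non-profit. Applying paragraphs (d)–(f): (d) applies (the café is classified under the construction sector), but is displaced by (e): (e) applies — the baseline figure is 824, below the 836 limit. (f), which would lift (e), does not operate here — the Provisional Registration is not current. So (b) applies.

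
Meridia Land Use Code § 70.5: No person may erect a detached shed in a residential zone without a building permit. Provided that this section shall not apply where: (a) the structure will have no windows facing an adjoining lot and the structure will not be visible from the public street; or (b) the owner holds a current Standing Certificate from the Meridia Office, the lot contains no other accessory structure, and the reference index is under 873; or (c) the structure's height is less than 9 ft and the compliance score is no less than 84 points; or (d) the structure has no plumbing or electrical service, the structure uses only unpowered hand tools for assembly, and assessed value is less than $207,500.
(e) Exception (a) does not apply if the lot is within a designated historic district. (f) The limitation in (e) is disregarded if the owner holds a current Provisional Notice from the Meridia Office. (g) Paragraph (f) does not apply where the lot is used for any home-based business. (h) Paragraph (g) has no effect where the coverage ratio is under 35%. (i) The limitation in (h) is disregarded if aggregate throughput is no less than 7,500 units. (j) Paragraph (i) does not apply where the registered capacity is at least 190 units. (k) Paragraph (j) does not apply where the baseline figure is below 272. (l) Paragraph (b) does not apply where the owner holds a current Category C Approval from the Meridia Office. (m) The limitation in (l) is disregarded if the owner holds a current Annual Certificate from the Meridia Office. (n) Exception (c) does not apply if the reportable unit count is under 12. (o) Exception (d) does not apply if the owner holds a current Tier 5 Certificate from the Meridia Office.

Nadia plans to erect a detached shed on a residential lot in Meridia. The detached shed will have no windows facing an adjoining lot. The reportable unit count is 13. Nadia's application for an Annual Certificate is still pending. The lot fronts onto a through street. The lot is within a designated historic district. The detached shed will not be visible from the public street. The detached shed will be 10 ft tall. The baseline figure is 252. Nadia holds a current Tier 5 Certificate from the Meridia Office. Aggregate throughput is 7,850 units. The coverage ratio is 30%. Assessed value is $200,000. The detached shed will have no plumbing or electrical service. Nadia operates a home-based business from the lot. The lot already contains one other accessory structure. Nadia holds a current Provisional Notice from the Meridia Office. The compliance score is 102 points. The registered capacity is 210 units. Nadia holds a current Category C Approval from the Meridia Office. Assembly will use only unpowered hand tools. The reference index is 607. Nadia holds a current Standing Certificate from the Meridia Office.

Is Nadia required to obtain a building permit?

Exception (a)'s conditions are all satisfied: no windows face an adjoining lot; the structure will not be visible from the street. But applying paragraphs (e)–(k): (e) operates against (a): the lot is in a historic district. (f) is engaged (a current Provisional Notice is held), but is itself disapplied by (g): (g) is engaged — a home-based business operates on the lot. (h) would limit (g) — the coverage ratio is 30%, under the 35% limit — but (i) sets (h) aside: (i) operates against (h): aggregate throughput is 7,850 units, meeting the 7,500 units threshold. (j) is triggered (the registered capacity is 210 units, meeting the 190 units threshold), but is displaced by (k): (k) operates against (j): the baseline figure is 252, below the 272 limit. (a) is therefore removed.
Exception (b) requires that the lot contains no other accessory structure; but the lot already has another accessory structure, so (b) is unavailable.
Exception (c) requires that the structure's height is less than 9 ft; but the structure's height is 10 ft, not less than 9 ft, so (c) is unavailable.
Exception (d)'s conditions are all satisfied: there is no plumbing or electrical service; assembly uses only hand tools; assessed value is $200,000, less than the $207,500 limit. But applying paragraph (o): (o) operates against (d): a current Tier 5 Certificate is held. So (d) is unavailable.
No exception displaces § 70.5.

Yes — Nadia must obtain a building permit.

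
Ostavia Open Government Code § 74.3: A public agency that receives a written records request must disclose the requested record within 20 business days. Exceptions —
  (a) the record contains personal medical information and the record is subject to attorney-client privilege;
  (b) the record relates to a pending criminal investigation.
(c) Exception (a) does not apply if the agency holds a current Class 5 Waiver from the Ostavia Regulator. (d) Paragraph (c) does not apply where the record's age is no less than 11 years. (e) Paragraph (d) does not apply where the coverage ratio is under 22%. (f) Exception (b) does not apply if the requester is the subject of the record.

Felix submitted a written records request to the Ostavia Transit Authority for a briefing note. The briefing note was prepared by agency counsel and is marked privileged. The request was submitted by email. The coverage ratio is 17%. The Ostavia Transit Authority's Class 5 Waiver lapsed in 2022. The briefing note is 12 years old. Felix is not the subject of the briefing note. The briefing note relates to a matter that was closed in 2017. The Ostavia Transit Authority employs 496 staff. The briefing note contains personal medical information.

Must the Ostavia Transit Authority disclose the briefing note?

No — exception (a) applies; the Ostavia Transit Authority is not required to disclose the briefing note.

Exception (a): the briefing note contains personal medical information; the briefing note is privileged — every condition holds. Applying paragraphs (c)–(e): (c) is inapplicable — no current Class 5 Waiver is held. (a) remains available.
Exception (b) requires that the record relates to a pending criminal investigation; but the briefing note relates to a closed matter, so (b) is unavailable.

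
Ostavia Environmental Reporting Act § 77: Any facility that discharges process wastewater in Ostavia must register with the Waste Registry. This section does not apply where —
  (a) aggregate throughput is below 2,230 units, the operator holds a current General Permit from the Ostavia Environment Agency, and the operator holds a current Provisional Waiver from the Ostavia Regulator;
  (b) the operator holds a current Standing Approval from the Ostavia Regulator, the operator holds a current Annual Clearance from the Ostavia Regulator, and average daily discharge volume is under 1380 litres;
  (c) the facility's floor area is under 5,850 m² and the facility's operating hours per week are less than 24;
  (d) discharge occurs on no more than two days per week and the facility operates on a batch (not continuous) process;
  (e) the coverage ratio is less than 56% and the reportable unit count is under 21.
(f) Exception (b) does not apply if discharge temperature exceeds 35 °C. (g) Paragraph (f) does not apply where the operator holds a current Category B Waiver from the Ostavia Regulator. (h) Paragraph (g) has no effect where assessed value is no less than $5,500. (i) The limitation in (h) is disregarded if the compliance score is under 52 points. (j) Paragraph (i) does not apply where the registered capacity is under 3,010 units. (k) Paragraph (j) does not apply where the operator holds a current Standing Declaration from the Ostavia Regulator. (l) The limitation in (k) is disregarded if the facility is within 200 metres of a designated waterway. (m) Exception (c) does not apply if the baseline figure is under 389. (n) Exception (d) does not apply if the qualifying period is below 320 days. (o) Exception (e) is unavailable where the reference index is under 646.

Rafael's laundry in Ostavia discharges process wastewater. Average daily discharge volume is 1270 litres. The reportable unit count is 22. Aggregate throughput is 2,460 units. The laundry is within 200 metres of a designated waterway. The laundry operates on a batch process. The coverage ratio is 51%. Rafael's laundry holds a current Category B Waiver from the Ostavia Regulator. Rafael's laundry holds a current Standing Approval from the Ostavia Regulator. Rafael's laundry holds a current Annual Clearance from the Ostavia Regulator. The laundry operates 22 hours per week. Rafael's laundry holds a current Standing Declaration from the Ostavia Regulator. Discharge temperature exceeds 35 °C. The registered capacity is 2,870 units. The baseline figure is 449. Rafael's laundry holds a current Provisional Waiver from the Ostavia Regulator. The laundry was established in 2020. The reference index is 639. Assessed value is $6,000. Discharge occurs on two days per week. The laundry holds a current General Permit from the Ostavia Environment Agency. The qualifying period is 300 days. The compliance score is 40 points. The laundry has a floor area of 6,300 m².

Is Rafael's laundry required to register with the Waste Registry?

Exception (a) does not apply: aggregate throughput is 2,460 units, not below 2,230 units.
Exception (b): a current Standing Approval is held; a current Annual Clearance is held; average daily discharge volume is 1270 litres, under the 1380 litres limit — every condition holds. But applying paragraphs (f)–(l): (f) operates against (b): discharge temperature exceeds 35 °C. (g) would limit (f) — a current Category B Waiver is held — but (h) sets (g) aside: (h) is triggered — assessed value is $6,000, meeting the $5,500 threshold. (i) would limit (h) — the compliance score is 40 points, under the 52 points limit — but (j) sets (i) aside: (j) is engaged — the registered capacity is 2,870 units, under the 3,010 units limit. (k) would limit (j) — a current Standing Declaration is held — but (l) sets (k) aside: (l) applies — the laundry is within 200 m of a designated waterway. So (b) is unavailable.
Exception (c) requires that the facility's floor area is under 5,850 m²; but the facility's floor area is 6,300 m², not under 5,850 m², so (c) is unavailable.
All of (d)'s requirements are met (discharge occurs on no more than two days per week; the facility operates on a batch process). However, paragraph (n) must be considered: (n) applies — the qualifying period is 300 days, below the 320 days limit. (d) is therefore removed.
Exception (e) requires that the reportable unit count is under 21; but the reportable unit count is 22, not under 21, so (e) is unavailable.
Every exception is unavailable, so the rule governs.

Yes — Rafael's laundry must register with the Waste Registry.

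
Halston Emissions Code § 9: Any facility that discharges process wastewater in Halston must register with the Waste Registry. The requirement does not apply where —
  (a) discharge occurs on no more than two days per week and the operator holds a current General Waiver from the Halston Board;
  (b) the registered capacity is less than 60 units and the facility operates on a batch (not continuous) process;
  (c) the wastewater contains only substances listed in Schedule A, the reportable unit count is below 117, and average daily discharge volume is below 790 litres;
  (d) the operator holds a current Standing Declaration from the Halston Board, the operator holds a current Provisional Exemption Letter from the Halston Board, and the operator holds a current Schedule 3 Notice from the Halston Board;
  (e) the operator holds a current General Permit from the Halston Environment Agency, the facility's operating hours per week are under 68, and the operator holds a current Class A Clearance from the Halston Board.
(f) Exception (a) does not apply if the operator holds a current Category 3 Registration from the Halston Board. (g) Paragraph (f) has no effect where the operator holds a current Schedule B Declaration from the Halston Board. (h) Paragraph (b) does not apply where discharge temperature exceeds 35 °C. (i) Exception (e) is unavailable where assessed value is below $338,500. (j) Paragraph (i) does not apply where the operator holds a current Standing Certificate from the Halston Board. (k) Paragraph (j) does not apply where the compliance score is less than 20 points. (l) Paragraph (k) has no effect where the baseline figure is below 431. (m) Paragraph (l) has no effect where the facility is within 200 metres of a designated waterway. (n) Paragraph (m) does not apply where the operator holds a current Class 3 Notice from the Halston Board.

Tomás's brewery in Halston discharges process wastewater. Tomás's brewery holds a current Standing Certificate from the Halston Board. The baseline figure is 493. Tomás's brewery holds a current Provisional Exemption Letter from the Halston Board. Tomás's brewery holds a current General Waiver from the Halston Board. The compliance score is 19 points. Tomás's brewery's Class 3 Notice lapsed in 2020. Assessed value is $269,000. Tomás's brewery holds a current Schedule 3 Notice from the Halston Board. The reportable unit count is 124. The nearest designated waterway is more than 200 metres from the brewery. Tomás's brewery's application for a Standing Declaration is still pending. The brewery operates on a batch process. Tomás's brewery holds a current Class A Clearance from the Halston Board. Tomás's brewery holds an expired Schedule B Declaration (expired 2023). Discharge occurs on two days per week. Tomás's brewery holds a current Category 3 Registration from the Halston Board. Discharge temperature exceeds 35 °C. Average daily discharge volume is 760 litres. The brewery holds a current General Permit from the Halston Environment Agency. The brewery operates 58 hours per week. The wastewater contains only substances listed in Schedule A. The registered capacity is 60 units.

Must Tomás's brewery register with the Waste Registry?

All of (a)'s requirements are met (discharge occurs on no more than two days per week; a current General Waiver is held). But applying paragraphs (f)–(g): (f) operates against (a): a current Category 3 Registration is held. (g), which would lift (f), is not engaged — there is no Schedule B Declaration in force. Exception (a) does not apply.
Exception (b) requires that the registered capacity is less than 60 units; but the registered capacity is 60 units, not less than 60 units, so (b) is unavailable.
Exception (c) does not apply: the reportable unit count is 124, not below 117.
Exception (d) fails — there is no Standing Declaration in force.
Exception (e)'s conditions are all satisfied: a current General Permit is held; the facility's operating hours per week are 58, under the 68 limit; a current Class A Clearance is held. However, paragraphs (i)–(n) must be considered: (i) is triggered — assessed value is $269,000, below the $338,500 limit. (j) would limit (i) — a current Standing Certificate is held — but (k) sets (j) aside: (k) applies — the compliance score is 19 points, less than the 20 points limit. (l) is inapplicable (the baseline figure is 493, not below 431), so (k) stands. (e) is therefore removed.
No exception applies. The general rule governs.

Yes — Tomás's brewery must register with the Waste Registry.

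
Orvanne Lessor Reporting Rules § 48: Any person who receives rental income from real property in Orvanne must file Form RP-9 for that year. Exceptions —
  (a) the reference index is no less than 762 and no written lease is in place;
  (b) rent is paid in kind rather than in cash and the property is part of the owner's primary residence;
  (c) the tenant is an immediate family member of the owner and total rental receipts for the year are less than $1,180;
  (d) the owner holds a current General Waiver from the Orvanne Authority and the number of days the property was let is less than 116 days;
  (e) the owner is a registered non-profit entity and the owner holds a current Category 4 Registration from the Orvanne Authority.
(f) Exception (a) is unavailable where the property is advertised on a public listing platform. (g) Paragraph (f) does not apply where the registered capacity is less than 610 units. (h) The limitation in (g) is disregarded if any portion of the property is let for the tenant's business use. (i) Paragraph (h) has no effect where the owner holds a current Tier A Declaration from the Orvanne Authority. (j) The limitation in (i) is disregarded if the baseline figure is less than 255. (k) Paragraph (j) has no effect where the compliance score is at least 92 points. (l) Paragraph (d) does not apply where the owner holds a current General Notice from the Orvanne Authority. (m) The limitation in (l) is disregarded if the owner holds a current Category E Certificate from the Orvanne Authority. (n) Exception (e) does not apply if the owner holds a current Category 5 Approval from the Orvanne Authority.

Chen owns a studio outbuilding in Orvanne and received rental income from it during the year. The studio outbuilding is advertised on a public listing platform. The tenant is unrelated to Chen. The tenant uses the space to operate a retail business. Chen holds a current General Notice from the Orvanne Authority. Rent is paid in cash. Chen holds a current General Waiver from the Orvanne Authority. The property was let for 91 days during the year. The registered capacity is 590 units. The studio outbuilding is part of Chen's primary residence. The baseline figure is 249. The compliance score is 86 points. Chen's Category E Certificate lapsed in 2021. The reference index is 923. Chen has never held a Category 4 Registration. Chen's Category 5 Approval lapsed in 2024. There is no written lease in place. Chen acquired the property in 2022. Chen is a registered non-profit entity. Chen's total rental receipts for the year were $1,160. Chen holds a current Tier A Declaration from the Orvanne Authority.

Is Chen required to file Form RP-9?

All of (a)'s requirements are met (the reference index is 923, meeting the 762 threshold; there is no written lease). Turning to paragraphs (f)–(k): (f) applies — the property is publicly advertised. (g) is triggered (the registered capacity is 590 units, less than the 610 units limit), but yields to (h): (h) applies — the space is let for business use. (i) would limit (h) — a current Tier A Declaration is held — but (j) sets (i) aside: (j) applies — the baseline figure is 249, less than the 255 limit. (k), which would lift (j), is inapplicable — the compliance score is 86 points, short of 92 points. So (a) is unavailable.
Exception (b) requires that rent is paid in kind rather than in cash; but rent is paid in cash, so (b) is unavailable.
Exception (c) requires that the tenant is an immediate family member of the owner; but the tenant is unrelated to the owner, so (c) is unavailable.
All of (d)'s requirements are met (a current General Waiver is held; the number of days the property was let is 91 days, less than the 116 days limit). Turning to paragraphs (l)–(m): (l) operates — a current General Notice is held. (m) does not operate here (the Category E Certificate is not current), so (l) stands. So (d) is unavailable.
Exception (e) fails — the Category 4 Registration is not current.
Every exception is unavailable, so the rule governs.

Yes — Chen must file Form RP-9.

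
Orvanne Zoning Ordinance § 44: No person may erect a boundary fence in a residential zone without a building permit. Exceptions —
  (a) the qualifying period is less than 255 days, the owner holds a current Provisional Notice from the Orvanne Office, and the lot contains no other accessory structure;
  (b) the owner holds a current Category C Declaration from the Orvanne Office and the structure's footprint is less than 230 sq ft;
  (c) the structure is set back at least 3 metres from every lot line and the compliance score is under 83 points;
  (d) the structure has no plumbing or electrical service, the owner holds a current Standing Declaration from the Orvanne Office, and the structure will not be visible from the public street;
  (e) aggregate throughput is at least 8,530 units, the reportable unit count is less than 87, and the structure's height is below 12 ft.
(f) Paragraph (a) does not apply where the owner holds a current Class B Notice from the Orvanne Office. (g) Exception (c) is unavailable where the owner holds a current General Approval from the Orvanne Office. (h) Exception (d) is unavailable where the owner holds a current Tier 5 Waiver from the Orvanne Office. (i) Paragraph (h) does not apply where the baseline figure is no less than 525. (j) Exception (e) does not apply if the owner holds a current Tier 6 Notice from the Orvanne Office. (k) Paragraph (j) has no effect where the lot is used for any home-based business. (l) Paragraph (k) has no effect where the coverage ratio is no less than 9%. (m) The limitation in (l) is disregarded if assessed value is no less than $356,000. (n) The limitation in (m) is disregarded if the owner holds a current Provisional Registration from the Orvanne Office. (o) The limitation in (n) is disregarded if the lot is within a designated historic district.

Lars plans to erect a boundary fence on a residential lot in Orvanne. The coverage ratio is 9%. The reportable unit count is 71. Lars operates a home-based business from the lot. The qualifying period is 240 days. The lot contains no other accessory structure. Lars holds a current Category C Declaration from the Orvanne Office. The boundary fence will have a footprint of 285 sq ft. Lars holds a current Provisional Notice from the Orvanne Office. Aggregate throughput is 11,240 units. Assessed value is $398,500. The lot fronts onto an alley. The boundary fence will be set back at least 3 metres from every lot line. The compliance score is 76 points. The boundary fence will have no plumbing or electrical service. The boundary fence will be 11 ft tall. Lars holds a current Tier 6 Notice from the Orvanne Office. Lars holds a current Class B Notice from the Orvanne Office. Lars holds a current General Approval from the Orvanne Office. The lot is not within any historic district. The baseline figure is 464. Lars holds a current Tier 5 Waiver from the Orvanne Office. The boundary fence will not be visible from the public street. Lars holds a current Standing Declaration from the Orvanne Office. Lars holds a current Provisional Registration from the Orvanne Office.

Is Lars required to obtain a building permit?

Yes — Lars must obtain a building permit.

All of (a)'s requirements are met (the qualifying period is 240 days, less than the 255 days limit; a current Provisional Notice is held; the lot has no other accessory structure). But applying paragraph (f): (f) operates against (a): a current Class B Notice is held. So (a) is unavailable.
Exception (b) fails — the structure's footprint is 285 sq ft, not less than 230 sq ft.
All of (c)'s requirements are met (the setback is at least 3 m on every side; the compliance score is 76 points, under the 83 points limit). However, paragraph (g) must be considered: (g) operates against (c): a current General Approval is held. (c) is therefore removed.
All of (d)'s requirements are met (there is no plumbing or electrical service; a current Standing Declaration is held; the structure will not be visible from the street). But applying paragraphs (h)–(i): (h) applies — a current Tier 5 Waiver is held. (i) is inapplicable (the baseline figure is 464, short of 525), so (h) stands. Exception (d) does not apply.
Exception (e): aggregate throughput is 11,240 units, meeting the 8,530 units threshold; the reportable unit count is 71, less than the 87 limit; the structure's height is 11 ft, below the 12 ft limit — every condition holds. But: (j) operates against (e): a current Tier 6 Notice is held. (k) operates (a home-based business operates on the lot), but is displaced by (l): (l) operates against (k): the coverage ratio is 9%, meeting the 9% threshold. (m) applies (assessed value is $398,500, meeting the $356,000 threshold), but is itself disapplied by (n): (n) operates against (m): a current Provisional Registration is held. (o) is not triggered (the lot is not in a historic district), so (n) stands. So (e) is unavailable.
Every exception is unavailable, so the rule governs.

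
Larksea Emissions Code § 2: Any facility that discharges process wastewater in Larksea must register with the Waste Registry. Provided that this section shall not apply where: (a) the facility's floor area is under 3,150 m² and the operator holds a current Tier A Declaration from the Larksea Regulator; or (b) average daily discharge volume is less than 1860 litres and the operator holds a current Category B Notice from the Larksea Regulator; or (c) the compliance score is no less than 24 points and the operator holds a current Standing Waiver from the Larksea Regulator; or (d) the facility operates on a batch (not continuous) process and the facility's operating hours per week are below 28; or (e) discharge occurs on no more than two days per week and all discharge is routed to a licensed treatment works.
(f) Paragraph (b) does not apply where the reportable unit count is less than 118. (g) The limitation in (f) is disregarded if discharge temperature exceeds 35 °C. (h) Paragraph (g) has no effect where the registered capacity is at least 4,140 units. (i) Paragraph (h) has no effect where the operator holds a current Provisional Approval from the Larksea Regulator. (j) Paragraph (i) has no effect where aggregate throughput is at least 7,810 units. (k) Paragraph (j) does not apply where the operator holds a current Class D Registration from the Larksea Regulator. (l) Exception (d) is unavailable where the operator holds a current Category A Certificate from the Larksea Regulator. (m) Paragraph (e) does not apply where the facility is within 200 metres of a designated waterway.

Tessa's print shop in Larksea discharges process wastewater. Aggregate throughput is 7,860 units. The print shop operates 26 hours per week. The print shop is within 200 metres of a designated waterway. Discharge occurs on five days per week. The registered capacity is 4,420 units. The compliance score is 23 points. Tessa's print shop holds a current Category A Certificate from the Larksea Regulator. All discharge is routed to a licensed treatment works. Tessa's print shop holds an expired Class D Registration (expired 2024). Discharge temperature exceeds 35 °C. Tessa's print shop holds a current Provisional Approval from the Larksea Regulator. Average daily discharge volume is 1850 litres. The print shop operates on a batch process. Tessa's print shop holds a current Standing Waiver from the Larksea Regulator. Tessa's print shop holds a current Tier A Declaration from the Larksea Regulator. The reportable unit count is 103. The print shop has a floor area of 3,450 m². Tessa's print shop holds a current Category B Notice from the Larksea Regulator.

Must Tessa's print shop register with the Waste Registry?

Yes — Tessa's print shop must register with the Waste Registry.

Exception (a) does not apply: the facility's floor area is 3,450 m², not under 3,150 m².
Exception (b)'s conditions are all satisfied: average daily discharge volume is 1850 litres, less than the 1860 litres limit; a current Category B Notice is held. However, paragraphs (f)–(k) must be considered: (f) is triggered — the reportable unit count is 103, less than the 118 limit. (g) applies (discharge temperature exceeds 35 °C), but is displaced by (h): (h) applies — the registered capacity is 4,420 units, meeting the 4,140 units threshold. (i) operates (a current Provisional Approval is held), but is set aside by (j): (j) is triggered — aggregate throughput is 7,860 units, meeting the 7,810 units threshold. (k) is not triggered (no current Class D Registration is held), so (j) stands. Exception (b) does not apply.
Exception (c) does not apply: the compliance score is 23 points, short of 24 points.
Exception (d): the facility operates on a batch process; the facility's operating hours per week are 26, below the 28 limit — every condition holds. But applying paragraph (l): (l) operates against (d): a current Category A Certificate is held. Exception (d) does not apply.
Exception (e) fails — discharge occurs on five days per week.
No exception applies. The general rule governs.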